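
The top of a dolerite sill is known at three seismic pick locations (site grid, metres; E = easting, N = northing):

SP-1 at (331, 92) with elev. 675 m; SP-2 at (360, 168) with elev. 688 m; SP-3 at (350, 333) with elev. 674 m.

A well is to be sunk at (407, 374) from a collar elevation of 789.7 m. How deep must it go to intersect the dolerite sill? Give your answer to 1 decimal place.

Let the plane be z = a·E + b·N + c.
SP-2−SP-1: 29a + 76b = 13;  SP-3−SP-1: 19a + 241b = −1.
Solving gives a = 0.57872, b = −0.04977.
Then c = 675 − a·331 − b·92 = 488.02.
At (407, 374): z_contact = 235.54 − 18.62 + 488.02 = 704.95 m.
Depth below ground = 789.7 − 704.95 = 84.8 m.

84.8 m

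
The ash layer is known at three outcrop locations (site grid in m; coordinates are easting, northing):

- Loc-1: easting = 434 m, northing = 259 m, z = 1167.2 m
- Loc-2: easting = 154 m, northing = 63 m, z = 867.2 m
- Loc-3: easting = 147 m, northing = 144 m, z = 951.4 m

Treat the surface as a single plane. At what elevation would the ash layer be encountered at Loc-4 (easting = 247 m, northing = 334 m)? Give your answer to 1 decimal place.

1186.6 m

Two edge vectors: Loc-1→Loc-2 = (-280, -196, -300), Loc-1→Loc-3 = (-287, -115, -215.8).
Normal n = (Loc-1→Loc-2) × (Loc-1→Loc-3) = (7796.8, 25676, -24052).
So ∂z/∂easting = −n_x/n_z = 0.32416 and ∂z/∂northing = −n_y/n_z = 1.06752.
Intercept c from Loc-1: 1167.2 − 140.69 − 276.49 = 750.02.
At (247, 334): z = 80.1 + 356.6 + 750.02 = 1186.6 m.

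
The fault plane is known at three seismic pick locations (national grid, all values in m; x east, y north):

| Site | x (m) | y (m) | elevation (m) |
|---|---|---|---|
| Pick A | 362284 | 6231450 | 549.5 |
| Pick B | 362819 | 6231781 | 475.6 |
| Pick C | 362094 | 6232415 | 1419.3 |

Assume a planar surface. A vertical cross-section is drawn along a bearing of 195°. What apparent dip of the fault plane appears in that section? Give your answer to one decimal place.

Two edge vectors: Pick A→Pick B = (535, 331, -73.9), Pick A→Pick C = (-190, 965, 869.8).
Normal n = (Pick A→Pick B) × (Pick A→Pick C) = (359217.3, -451302, 579165).
So ∂z/∂x = −n_x/n_z = −0.62023 and ∂z/∂y = −n_y/n_z = 0.77923.
Unit vector along 195° is (sin 195°, cos 195°) = (-0.2588, -0.9659).
Slope in that direction = a·(-0.2588) + b·(-0.9659) = −0.59215.
Apparent dip = arctan|0.59215| = 30.6° (true dip is 44.9°, so apparent ≤ true as expected).

30.6°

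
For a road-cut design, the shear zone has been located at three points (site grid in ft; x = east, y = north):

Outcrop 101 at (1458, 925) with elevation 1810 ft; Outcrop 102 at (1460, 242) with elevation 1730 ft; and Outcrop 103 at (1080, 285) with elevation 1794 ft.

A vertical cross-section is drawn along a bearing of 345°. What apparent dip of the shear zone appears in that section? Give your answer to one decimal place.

Two edge vectors: Outcrop 101→Outcrop 102 = (2, -683, -80), Outcrop 101→Outcrop 103 = (-378, -640, -16).
Normal n = (Outcrop 101→Outcrop 102) × (Outcrop 101→Outcrop 103) = (-40272, 30272, -259454).
So ∂z/∂x = −n_x/n_z = −0.15522 and ∂z/∂y = −n_y/n_z = 0.11668.
Unit vector along 345° is (sin 345°, cos 345°) = (-0.2588, 0.9659).
Slope in that direction = a·(-0.2588) + b·(0.9659) = 0.15287.
Apparent dip = arctan|0.15287| = 8.7° (true dip is 11.0°, so apparent ≤ true as expected).

8.7°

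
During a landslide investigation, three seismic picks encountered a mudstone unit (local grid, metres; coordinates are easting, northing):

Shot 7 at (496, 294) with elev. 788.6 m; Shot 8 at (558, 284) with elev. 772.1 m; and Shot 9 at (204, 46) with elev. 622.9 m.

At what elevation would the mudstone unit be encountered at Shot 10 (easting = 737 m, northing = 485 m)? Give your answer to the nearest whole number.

Two edge vectors: Shot 7→Shot 8 = (62, -10, -16.5), Shot 7→Shot 9 = (-292, -248, -165.7).
Normal n = (Shot 7→Shot 8) × (Shot 7→Shot 9) = (-2435, 15091.4, -18296).
So ∂z/∂easting = −n_x/n_z = −0.13309 and ∂z/∂northing = −n_y/n_z = 0.82485.
Intercept c from Shot 7: 788.6 + 66.01 − 242.51 = 612.11.
At (737, 485): z = −98.1 + 400.1 + 612.11 = 914.1 m.

914 m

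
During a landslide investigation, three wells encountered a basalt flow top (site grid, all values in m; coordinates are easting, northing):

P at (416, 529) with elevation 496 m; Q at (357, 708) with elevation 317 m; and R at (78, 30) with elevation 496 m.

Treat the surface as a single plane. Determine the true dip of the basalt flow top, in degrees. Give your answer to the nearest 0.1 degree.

Two edge vectors: P→Q = (-59, 179, -179), P→R = (-338, -499, 0).
Normal n = (P→Q) × (P→R) = (-89321, 60502, 89943).
So ∂z/∂easting = −n_x/n_z = 0.99308 and ∂z/∂northing = −n_y/n_z = −0.67267.
Gradient magnitude |∇z| = √(a² + b²) = √(0.98622 + 0.45249) = 1.19946.
True dip = arctan(1.19946) = 50.2°, dipping toward NW (azimuth ≈ 304°).

50.2°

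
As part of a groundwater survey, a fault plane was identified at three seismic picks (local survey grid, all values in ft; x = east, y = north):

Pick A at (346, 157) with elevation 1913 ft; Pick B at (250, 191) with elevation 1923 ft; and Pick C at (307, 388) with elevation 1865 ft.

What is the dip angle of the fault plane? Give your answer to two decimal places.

Two edge vectors: Pick A→Pick B = (-96, 34, 10), Pick A→Pick C = (-39, 231, -48).
Normal n = (Pick A→Pick B) × (Pick A→Pick C) = (-3942, -4998, -20850).
So ∂z/∂x = −n_x/n_z = −0.18906 and ∂z/∂y = −n_y/n_z = −0.23971.
Gradient magnitude |∇z| = √(a² + b²) = √(0.03575 + 0.05746) = 0.30530.
True dip = arctan(0.30530) = 16.98°, dipping toward NE (azimuth ≈ 038°).

16.98°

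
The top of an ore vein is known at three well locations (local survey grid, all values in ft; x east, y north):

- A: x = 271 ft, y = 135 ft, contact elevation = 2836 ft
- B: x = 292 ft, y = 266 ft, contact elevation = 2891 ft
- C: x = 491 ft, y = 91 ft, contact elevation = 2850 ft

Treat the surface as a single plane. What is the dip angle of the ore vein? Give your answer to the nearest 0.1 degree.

22.9°

Let the plane be z = a·x + b·y + c.
B−A: 21a + 131b = 55;  C−A: 220a − 44b = 14.
Solving gives a = 0.14302, b = 0.39692.
Gradient magnitude |∇z| = √(a² + b²) = √(0.02045 + 0.15755) = 0.42190.
True dip = arctan(0.42190) = 22.9°, dipping toward SSW (azimuth ≈ 200°).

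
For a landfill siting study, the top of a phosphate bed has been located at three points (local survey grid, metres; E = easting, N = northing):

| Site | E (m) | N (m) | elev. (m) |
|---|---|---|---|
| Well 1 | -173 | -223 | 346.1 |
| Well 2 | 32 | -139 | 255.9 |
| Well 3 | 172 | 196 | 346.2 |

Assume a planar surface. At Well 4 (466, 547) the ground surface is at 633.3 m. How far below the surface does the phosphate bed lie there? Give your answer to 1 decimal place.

Let the plane be z = a·E + b·N + c.
Well 2−Well 1: 205a + 84b = −90.2;  Well 3−Well 1: 345a + 419b = 0.1.
Solving gives a = −0.66419, b = 0.54712.
Then c = 346.1 − a·-173 − b·-223 = 353.20.
At (466, 547): z_contact = −309.51 + 299.28 + 353.20 = 342.97 m.
Depth below ground = 633.3 − 342.97 = 290.3 m.

290.3 m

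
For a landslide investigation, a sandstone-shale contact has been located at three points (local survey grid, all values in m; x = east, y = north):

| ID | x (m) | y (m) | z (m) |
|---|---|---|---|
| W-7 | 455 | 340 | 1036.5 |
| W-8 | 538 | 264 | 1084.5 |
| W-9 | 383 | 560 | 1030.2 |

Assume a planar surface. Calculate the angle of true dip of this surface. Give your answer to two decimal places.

39.39°

Let the plane be z = a·x + b·y + c.
W-8−W-7: 83a − 76b = 48;  W-9−W-7: −72a + 220b = −6.3.
Solving gives a = 0.78833, b = 0.22936.
Gradient magnitude |∇z| = √(a² + b²) = √(0.62147 + 0.05261) = 0.82102.
True dip = arctan(0.82102) = 39.39°, dipping toward WSW (azimuth ≈ 254°).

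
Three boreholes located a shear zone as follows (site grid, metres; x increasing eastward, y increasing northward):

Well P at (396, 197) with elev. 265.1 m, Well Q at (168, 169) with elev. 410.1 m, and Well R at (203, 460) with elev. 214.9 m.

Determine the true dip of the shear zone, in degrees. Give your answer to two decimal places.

39.50°

Two edge vectors: Well P→Well Q = (-228, -28, 145), Well P→Well R = (-193, 263, -50.2).
Normal n = (Well P→Well Q) × (Well P→Well R) = (-36729.4, -39430.6, -65368).
So ∂z/∂x = −n_x/n_z = −0.56189 and ∂z/∂y = −n_y/n_z = −0.60321.
Gradient magnitude |∇z| = √(a² + b²) = √(0.31572 + 0.36386) = 0.82437.
True dip = arctan(0.82437) = 39.50°, dipping toward NE (azimuth ≈ 043°).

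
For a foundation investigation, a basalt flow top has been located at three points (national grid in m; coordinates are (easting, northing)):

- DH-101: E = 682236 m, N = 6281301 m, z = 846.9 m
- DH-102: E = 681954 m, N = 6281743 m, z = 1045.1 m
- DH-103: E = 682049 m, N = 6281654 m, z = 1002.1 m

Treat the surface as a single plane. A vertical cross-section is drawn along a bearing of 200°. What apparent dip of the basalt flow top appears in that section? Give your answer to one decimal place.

Two edge vectors: DH-101→DH-102 = (-282, 442, 198.2), DH-101→DH-103 = (-187, 353, 155.2).
Normal n = (DH-101→DH-102) × (DH-101→DH-103) = (-1366.2, 6703, -16892).
So ∂z/∂E = −n_x/n_z = −0.08088 and ∂z/∂N = −n_y/n_z = 0.39682.
Unit vector along 200° is (sin 200°, cos 200°) = (-0.3420, -0.9397).
Slope in that direction = a·(-0.3420) + b·(-0.9397) = −0.34522.
Apparent dip = arctan|0.34522| = 19.0° (true dip is 22.0°, so apparent ≤ true as expected).

19.0°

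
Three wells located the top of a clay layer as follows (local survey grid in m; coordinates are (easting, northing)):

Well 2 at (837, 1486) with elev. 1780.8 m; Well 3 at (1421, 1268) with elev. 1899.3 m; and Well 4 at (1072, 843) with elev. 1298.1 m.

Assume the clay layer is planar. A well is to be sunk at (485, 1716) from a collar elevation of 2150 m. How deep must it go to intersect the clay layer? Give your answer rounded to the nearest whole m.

346 m

Let the plane be z = a·E + b·N + c.
Well 3−Well 2: 584a − 218b = 118.5;  Well 4−Well 2: 235a − 643b = −482.7.
Solving gives a = 0.55946, b = 0.95517.
Then c = 1780.8 − a·837 − b·1486 = −106.85.
At (485, 1716): z_contact = 271.3 + 1639.1 − 106.85 = 1803.6 m.
Depth below ground = 2150 − 1803.6 = 346 m.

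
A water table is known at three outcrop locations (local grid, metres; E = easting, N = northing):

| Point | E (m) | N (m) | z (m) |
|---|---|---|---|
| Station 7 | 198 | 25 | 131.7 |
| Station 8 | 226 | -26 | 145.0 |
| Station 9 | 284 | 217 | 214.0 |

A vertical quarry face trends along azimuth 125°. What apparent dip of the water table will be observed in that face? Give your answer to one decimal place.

Let the plane be z = a·E + b·N + c.
Station 8−Station 7: 28a − 51b = 13.3;  Station 9−Station 7: 86a + 192b = 82.3.
Solving gives a = 0.69155, b = 0.11889.
Unit vector along 125° is (sin 125°, cos 125°) = (0.8192, -0.5736).
Slope in that direction = a·(0.8192) + b·(-0.5736) = 0.49829.
Apparent dip = arctan|0.49829| = 26.5° (true dip is 35.1°, so apparent ≤ true as expected).

26.5°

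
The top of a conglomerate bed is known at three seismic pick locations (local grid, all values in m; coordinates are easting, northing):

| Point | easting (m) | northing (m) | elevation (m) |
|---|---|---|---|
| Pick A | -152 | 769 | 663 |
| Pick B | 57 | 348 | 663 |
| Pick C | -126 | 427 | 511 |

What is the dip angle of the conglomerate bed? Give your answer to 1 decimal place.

Let the plane be z = a·easting + b·northing + c.
Pick B−Pick A: 209a − 421b = 0;  Pick C−Pick A: 26a − 342b = −152.
Solving gives a = 1.05716, b = 0.52481.
Gradient magnitude |∇z| = √(a² + b²) = √(1.11759 + 0.27543) = 1.18026.
True dip = arctan(1.18026) = 49.7°, dipping toward WSW (azimuth ≈ 244°).

49.7°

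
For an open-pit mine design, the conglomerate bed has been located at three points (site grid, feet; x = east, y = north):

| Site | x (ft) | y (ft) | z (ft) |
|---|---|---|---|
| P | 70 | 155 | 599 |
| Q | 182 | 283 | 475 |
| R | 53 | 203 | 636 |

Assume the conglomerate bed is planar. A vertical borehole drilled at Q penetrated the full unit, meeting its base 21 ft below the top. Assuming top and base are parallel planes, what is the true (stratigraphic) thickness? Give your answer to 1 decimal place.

Let the plane be z = a·x + b·y + c.
Q−P: 112a + 128b = −124;  R−P: −17a + 48b = 37.
Solving gives a = −1.41525, b = 0.26960.
|∇z| = √(a²+b²) = 1.44070, so dip δ = arctan(1.44070) = 55.24°.
True thickness = vertical thickness × cos δ = 21 × cos 55.24° = 12.0 ft.

12.0 ft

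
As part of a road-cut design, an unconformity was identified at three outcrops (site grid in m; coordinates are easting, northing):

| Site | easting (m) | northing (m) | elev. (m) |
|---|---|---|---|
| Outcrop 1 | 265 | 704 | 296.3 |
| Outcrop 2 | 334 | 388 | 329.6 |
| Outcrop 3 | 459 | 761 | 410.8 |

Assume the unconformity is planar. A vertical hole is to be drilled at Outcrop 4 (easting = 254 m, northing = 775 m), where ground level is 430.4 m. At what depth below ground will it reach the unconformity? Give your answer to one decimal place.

Let the plane be z = a·easting + b·northing + c.
Outcrop 2−Outcrop 1: 69a − 316b = 33.3;  Outcrop 3−Outcrop 1: 194a + 57b = 114.5.
Solving gives a = 0.58372, b = 0.02208.
Then c = 296.3 − a·265 − b·704 = 126.07.
At (254, 775): z_contact = 148.26 + 17.11 + 126.07 = 291.45 m.
Depth below ground = 430.4 − 291.45 = 139.0 m.

139.0 m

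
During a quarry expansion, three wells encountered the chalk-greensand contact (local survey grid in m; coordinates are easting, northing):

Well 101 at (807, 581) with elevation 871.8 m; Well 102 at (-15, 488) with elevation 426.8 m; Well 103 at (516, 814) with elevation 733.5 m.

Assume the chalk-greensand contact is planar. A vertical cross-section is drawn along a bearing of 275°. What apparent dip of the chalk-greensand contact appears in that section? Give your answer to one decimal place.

27.7°

Two edge vectors: Well 101→Well 102 = (-822, -93, -445), Well 101→Well 103 = (-291, 233, -138.3).
Normal n = (Well 101→Well 102) × (Well 101→Well 103) = (116546.9, 15812.4, -218589).
So ∂z/∂easting = −n_x/n_z = 0.53318 and ∂z/∂northing = −n_y/n_z = 0.07234.
Unit vector along 275° is (sin 275°, cos 275°) = (-0.9962, 0.0872).
Slope in that direction = a·(-0.9962) + b·(0.0872) = −0.52484.
Apparent dip = arctan|0.52484| = 27.7° (true dip is 28.3°, so apparent ≤ true as expected).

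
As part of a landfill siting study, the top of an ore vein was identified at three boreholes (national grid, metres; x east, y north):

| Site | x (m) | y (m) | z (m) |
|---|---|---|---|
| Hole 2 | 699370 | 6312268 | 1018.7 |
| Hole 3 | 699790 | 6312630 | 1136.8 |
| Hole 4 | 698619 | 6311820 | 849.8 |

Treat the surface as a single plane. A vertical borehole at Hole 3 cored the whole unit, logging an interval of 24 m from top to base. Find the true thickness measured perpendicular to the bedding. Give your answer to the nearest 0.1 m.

23.4 m

Let the plane be z = a·x + b·y + c.
Hole 3−Hole 2: 420a + 362b = 118.1;  Hole 4−Hole 2: −751a − 448b = −168.9.
Solving gives a = 0.09836, b = 0.21212.
|∇z| = √(a²+b²) = 0.23382, so dip δ = arctan(0.23382) = 13.16°.
True thickness = vertical thickness × cos δ = 24 × cos 13.16° = 23.4 m.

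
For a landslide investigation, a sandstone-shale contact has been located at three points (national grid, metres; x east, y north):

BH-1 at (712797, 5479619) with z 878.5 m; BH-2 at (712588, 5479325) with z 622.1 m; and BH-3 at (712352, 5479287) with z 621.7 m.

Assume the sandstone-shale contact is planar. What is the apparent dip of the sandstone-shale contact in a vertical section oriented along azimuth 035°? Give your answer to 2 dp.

Two edge vectors: BH-1→BH-2 = (-209, -294, -256.4), BH-1→BH-3 = (-445, -332, -256.8).
Normal n = (BH-1→BH-2) × (BH-1→BH-3) = (-9625.6, 60426.8, -61442).
So ∂z/∂x = −n_x/n_z = −0.15666 and ∂z/∂y = −n_y/n_z = 0.98348.
Unit vector along 035° is (sin 35°, cos 35°) = (0.5736, 0.8192).
Slope in that direction = a·(0.5736) + b·(0.8192) = 0.71576.
Apparent dip = arctan|0.71576| = 35.59° (true dip is 44.9°, so apparent ≤ true as expected).

35.59°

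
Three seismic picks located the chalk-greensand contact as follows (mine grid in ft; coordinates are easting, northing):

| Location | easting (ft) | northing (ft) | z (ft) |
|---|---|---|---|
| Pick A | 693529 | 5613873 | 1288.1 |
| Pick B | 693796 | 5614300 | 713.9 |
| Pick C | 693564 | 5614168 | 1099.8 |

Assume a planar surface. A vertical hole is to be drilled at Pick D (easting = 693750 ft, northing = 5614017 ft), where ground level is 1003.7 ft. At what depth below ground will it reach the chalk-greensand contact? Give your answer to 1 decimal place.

Two edge vectors: Pick A→Pick B = (267, 427, -574.2), Pick A→Pick C = (35, 295, -188.3).
Normal n = (Pick A→Pick B) × (Pick A→Pick C) = (88984.9, 30179.1, 63820).
So ∂z/∂easting = −n_x/n_z = −1.394310561 and ∂z/∂northing = −n_y/n_z = −0.472878408.
Intercept c from Pick A: 1288.1 + 966994.81 + 2654679.33 = 3622962.24.
At (693750, 5614017): z_contact = −967302.95 − 2654747.42 + 3622962.24 = 911.86 ft.
Depth below ground = 1003.7 − 911.86 = 91.8 ft.

91.8 ft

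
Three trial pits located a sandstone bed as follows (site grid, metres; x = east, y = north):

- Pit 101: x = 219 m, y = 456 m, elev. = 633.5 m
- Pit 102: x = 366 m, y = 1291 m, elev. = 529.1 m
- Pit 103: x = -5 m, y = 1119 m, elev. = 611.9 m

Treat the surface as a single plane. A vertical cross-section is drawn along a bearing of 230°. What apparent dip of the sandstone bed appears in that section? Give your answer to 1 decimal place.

11.2°

Two edge vectors: Pit 101→Pit 102 = (147, 835, -104.4), Pit 101→Pit 103 = (-224, 663, -21.6).
Normal n = (Pit 101→Pit 102) × (Pit 101→Pit 103) = (51181.2, 26560.8, 284501).
So ∂z/∂x = −n_x/n_z = −0.17990 and ∂z/∂y = −n_y/n_z = −0.09336.
Unit vector along 230° is (sin 230°, cos 230°) = (-0.7660, -0.6428).
Slope in that direction = a·(-0.7660) + b·(-0.6428) = 0.19782.
Apparent dip = arctan|0.19782| = 11.2° (true dip is 11.5°, so apparent ≤ true as expected).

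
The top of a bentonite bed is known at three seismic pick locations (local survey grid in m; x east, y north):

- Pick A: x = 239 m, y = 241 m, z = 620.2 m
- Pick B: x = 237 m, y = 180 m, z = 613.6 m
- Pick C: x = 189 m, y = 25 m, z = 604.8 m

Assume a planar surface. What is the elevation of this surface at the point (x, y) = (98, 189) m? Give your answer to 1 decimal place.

Two edge vectors: Pick A→Pick B = (-2, -61, -6.6), Pick A→Pick C = (-50, -216, -15.4).
Normal n = (Pick A→Pick B) × (Pick A→Pick C) = (-486.2, 299.2, -2618).
So ∂z/∂x = −n_x/n_z = −0.18571 and ∂z/∂y = −n_y/n_z = 0.11429.
Intercept c from Pick A: 620.2 + 44.39 − 27.54 = 637.04.
At (98, 189): z = −18.2 + 21.6 + 637.04 = 640.4 m.

640.4 m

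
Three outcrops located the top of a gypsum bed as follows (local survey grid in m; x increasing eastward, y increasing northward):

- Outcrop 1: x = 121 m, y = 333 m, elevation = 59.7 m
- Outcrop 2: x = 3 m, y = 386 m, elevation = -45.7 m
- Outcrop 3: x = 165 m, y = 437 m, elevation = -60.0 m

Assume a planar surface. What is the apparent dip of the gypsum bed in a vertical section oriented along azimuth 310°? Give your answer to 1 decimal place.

46.9°

Let the plane be z = a·x + b·y + c.
Outcrop 2−Outcrop 1: −118a + 53b = −105.4;  Outcrop 3−Outcrop 1: 44a + 104b = −119.7.
Solving gives a = 0.31618, b = −1.28473.
Unit vector along 310° is (sin 310°, cos 310°) = (-0.7660, 0.6428).
Slope in that direction = a·(-0.7660) + b·(0.6428) = −1.06802.
Apparent dip = arctan|1.06802| = 46.9° (true dip is 52.9°, so apparent ≤ true as expected).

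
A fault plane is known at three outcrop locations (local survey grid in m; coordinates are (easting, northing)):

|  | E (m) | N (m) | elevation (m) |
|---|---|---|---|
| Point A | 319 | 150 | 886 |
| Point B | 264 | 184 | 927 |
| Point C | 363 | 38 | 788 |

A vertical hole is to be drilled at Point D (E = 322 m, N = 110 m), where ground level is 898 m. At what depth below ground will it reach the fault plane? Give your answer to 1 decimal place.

Two edge vectors: Point A→Point B = (-55, 34, 41), Point A→Point C = (44, -112, -98).
Normal n = (Point A→Point B) × (Point A→Point C) = (1260, -3586, 4664).
So ∂z/∂E = −n_x/n_z = −0.27015 and ∂z/∂N = −n_y/n_z = 0.76887.
Intercept c from Point A: 886 + 86.18 − 115.33 = 856.85.
At (322, 110): z_contact = −86.99 + 84.58 + 856.85 = 854.43 m.
Depth below ground = 898 − 854.43 = 43.6 m.

43.6 m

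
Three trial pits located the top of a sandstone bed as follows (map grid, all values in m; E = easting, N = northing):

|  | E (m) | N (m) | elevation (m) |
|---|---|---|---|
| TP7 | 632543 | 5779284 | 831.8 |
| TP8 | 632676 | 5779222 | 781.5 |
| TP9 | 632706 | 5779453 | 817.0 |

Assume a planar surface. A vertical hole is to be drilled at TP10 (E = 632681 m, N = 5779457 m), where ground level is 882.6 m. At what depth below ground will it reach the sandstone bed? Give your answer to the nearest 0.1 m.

Two edge vectors: TP7→TP8 = (133, -62, -50.3), TP7→TP9 = (163, 169, -14.8).
Normal n = (TP7→TP8) × (TP7→TP9) = (9418.3, -6230.5, 32583).
So ∂z/∂E = −n_x/n_z = −0.289055643 and ∂z/∂N = −n_y/n_z = 0.191219348.
Intercept c from TP7: 831.8 + 182840.12 − 1105110.92 = −921438.99.
At (632681, 5779457): z_contact = −182880.01 + 1105144.00 − 921438.99 = 824.99 m.
Depth below ground = 882.6 − 824.99 = 57.6 m.

57.6 m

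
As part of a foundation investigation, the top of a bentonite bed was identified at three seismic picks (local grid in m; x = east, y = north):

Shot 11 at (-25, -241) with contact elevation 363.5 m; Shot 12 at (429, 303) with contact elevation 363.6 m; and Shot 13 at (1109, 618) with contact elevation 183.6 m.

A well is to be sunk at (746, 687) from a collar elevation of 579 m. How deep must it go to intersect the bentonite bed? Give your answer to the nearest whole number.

214 m

Two edge vectors: Shot 11→Shot 12 = (454, 544, 0.1), Shot 11→Shot 13 = (1134, 859, -179.9).
Normal n = (Shot 11→Shot 12) × (Shot 11→Shot 13) = (-97951.5, 81788, -226910).
So ∂z/∂x = −n_x/n_z = −0.43168 and ∂z/∂y = −n_y/n_z = 0.36044.
Intercept c from Shot 11: 363.5 − 10.79 + 86.87 = 439.57.
At (746, 687): z_contact = −322.0 + 247.6 + 439.57 = 365.2 m.
Depth below ground = 579 − 365.2 = 214 m.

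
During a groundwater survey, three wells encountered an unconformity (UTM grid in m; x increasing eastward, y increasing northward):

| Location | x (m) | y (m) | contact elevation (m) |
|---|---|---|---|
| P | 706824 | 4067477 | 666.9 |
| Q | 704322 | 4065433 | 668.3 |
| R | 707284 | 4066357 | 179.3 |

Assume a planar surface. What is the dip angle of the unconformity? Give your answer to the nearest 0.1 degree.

Two edge vectors: P→Q = (-2502, -2044, 1.4), P→R = (460, -1120, -487.6).
Normal n = (P→Q) × (P→R) = (998222.4, -1219331.2, 3742480).
So ∂z/∂x = −n_x/n_z = −0.26673 and ∂z/∂y = −n_y/n_z = 0.32581.
Gradient magnitude |∇z| = √(a² + b²) = √(0.07114 + 0.10615) = 0.42106.
True dip = arctan(0.42106) = 22.8°, dipping toward SE (azimuth ≈ 141°).

22.8°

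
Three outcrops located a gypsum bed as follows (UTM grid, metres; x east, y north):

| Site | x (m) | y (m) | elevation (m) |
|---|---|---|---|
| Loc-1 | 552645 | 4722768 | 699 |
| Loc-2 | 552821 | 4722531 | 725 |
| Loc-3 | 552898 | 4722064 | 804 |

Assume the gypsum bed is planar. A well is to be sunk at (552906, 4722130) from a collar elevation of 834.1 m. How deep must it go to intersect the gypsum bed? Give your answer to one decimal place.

Two edge vectors: Loc-1→Loc-2 = (176, -237, 26), Loc-1→Loc-3 = (253, -704, 105).
Normal n = (Loc-1→Loc-2) × (Loc-1→Loc-3) = (-6581, -11902, -63943).
So ∂z/∂x = −n_x/n_z = −0.102919788 and ∂z/∂y = −n_y/n_z = −0.186134526.
Intercept c from Loc-1: 699 + 56878.11 + 879070.18 = 936647.29.
At (552906, 4722130): z_contact = −56904.97 − 878951.43 + 936647.29 = 790.89 m.
Depth below ground = 834.1 − 790.89 = 43.2 m.

43.2 m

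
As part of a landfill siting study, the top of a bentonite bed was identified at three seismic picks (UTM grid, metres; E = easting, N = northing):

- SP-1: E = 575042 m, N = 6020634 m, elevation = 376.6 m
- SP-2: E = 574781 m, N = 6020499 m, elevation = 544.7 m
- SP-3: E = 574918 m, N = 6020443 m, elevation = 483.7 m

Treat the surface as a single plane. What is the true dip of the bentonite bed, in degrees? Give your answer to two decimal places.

Two edge vectors: SP-1→SP-2 = (-261, -135, 168.1), SP-1→SP-3 = (-124, -191, 107.1).
Normal n = (SP-1→SP-2) × (SP-1→SP-3) = (17648.6, 7108.7, 33111).
So ∂z/∂E = −n_x/n_z = −0.53301 and ∂z/∂N = −n_y/n_z = −0.21469.
Gradient magnitude |∇z| = √(a² + b²) = √(0.28410 + 0.04609) = 0.57463.
True dip = arctan(0.57463) = 29.88°, dipping toward ENE (azimuth ≈ 068°).

29.88°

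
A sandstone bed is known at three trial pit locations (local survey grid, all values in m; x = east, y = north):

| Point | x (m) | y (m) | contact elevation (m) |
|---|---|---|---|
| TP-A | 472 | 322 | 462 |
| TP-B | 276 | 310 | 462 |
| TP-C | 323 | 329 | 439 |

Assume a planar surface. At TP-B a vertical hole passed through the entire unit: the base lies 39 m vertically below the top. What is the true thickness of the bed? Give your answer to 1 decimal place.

Two edge vectors: TP-A→TP-B = (-196, -12, 0), TP-A→TP-C = (-149, 7, -23).
Normal n = (TP-A→TP-B) × (TP-A→TP-C) = (276, -4508, -3160).
So ∂z/∂x = −n_x/n_z = 0.08734 and ∂z/∂y = −n_y/n_z = −1.42658.
|∇z| = √(a²+b²) = 1.42925, so dip δ = arctan(1.42925) = 55.02°.
True thickness = vertical thickness × cos δ = 39 × cos 55.02° = 22.4 m.

22.4 m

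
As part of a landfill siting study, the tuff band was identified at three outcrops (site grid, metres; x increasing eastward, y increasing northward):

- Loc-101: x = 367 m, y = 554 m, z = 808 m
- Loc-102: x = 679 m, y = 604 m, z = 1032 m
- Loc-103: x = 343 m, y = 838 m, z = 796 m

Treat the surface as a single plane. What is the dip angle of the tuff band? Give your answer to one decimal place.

Two edge vectors: Loc-101→Loc-102 = (312, 50, 224), Loc-101→Loc-103 = (-24, 284, -12).
Normal n = (Loc-101→Loc-102) × (Loc-101→Loc-103) = (-64216, -1632, 89808).
So ∂z/∂x = −n_x/n_z = 0.71504 and ∂z/∂y = −n_y/n_z = 0.01817.
Gradient magnitude |∇z| = √(a² + b²) = √(0.51128 + 0.00033) = 0.71527.
True dip = arctan(0.71527) = 35.6°, dipping toward W (azimuth ≈ 269°).

35.6°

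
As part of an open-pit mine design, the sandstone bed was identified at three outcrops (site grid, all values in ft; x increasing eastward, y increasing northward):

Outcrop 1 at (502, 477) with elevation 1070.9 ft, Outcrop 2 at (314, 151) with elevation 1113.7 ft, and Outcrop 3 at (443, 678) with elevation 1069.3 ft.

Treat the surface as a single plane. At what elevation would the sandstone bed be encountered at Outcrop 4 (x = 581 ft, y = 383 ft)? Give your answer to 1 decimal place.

Two edge vectors: Outcrop 1→Outcrop 2 = (-188, -326, 42.8), Outcrop 1→Outcrop 3 = (-59, 201, -1.6).
Normal n = (Outcrop 1→Outcrop 2) × (Outcrop 1→Outcrop 3) = (-8081.2, -2826, -57022).
So ∂z/∂x = −n_x/n_z = −0.14172 and ∂z/∂y = −n_y/n_z = −0.04956.
Intercept c from Outcrop 1: 1070.9 + 71.14 + 23.64 = 1165.68.
At (581, 383): z = −82.3 − 19.0 + 1165.68 = 1064.4 ft.

1064.4 ft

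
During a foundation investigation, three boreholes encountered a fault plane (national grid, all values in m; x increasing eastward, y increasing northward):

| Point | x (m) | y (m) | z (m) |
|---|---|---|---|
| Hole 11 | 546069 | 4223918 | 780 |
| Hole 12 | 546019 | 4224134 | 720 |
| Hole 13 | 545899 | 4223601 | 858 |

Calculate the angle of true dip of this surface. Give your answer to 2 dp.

Two edge vectors: Hole 11→Hole 12 = (-50, 216, -60), Hole 11→Hole 13 = (-170, -317, 78).
Normal n = (Hole 11→Hole 12) × (Hole 11→Hole 13) = (-2172, 14100, 52570).
So ∂z/∂x = −n_x/n_z = 0.04132 and ∂z/∂y = −n_y/n_z = −0.26821.
Gradient magnitude |∇z| = √(a² + b²) = √(0.00171 + 0.07194) = 0.27138.
True dip = arctan(0.27138) = 15.18°, dipping toward N (azimuth ≈ 351°).

15.18°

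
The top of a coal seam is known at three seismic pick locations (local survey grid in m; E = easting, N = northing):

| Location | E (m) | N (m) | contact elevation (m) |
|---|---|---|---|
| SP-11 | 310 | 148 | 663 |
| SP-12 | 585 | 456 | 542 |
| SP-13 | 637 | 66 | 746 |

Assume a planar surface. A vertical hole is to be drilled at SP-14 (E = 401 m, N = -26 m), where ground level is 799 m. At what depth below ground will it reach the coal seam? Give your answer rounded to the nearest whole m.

36 m

Let the plane be z = a·E + b·N + c.
SP-12−SP-11: 275a + 308b = −121;  SP-13−SP-11: 327a − 82b = 83.
Solving gives a = 0.12690, b = −0.50616.
Then c = 663 − a·310 − b·148 = 698.57.
At (401, -26): z_contact = 50.9 + 13.2 + 698.57 = 762.6 m.
Depth below ground = 799 − 762.6 = 36 m.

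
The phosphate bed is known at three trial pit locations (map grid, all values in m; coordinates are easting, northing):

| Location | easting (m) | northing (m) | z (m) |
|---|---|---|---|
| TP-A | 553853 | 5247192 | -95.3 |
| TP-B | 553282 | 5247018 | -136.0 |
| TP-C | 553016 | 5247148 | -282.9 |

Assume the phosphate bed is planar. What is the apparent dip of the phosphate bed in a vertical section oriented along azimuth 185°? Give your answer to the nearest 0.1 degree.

Two edge vectors: TP-A→TP-B = (-571, -174, -40.7), TP-A→TP-C = (-837, -44, -187.6).
Normal n = (TP-A→TP-B) × (TP-A→TP-C) = (30851.6, -73053.7, -120514).
So ∂z/∂easting = −n_x/n_z = 0.25600 and ∂z/∂northing = −n_y/n_z = −0.60618.
Unit vector along 185° is (sin 185°, cos 185°) = (-0.0872, -0.9962).
Slope in that direction = a·(-0.0872) + b·(-0.9962) = 0.58157.
Apparent dip = arctan|0.58157| = 30.2° (true dip is 33.3°, so apparent ≤ true as expected).

30.2°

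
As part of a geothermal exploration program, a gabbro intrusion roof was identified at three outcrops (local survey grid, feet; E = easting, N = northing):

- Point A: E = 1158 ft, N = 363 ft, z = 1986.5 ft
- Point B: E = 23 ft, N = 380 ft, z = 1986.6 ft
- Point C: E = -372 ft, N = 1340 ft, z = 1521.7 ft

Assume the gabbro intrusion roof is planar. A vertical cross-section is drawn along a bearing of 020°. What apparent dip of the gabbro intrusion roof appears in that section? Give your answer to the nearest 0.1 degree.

Two edge vectors: Point A→Point B = (-1135, 17, 0.1), Point A→Point C = (-1530, 977, -464.8).
Normal n = (Point A→Point B) × (Point A→Point C) = (-7999.3, -527701, -1082885).
So ∂z/∂E = −n_x/n_z = −0.00739 and ∂z/∂N = −n_y/n_z = −0.48731.
Unit vector along 020° is (sin 20°, cos 20°) = (0.3420, 0.9397).
Slope in that direction = a·(0.3420) + b·(0.9397) = −0.46045.
Apparent dip = arctan|0.46045| = 24.7° (true dip is 26.0°, so apparent ≤ true as expected).

24.7°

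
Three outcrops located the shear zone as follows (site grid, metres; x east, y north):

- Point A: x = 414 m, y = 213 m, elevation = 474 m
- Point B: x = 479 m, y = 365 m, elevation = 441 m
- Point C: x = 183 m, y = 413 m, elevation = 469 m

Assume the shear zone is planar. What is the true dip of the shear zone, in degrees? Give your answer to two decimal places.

Two edge vectors: Point A→Point B = (65, 152, -33), Point A→Point C = (-231, 200, -5).
Normal n = (Point A→Point B) × (Point A→Point C) = (5840, 7948, 48112).
So ∂z/∂x = −n_x/n_z = −0.12138 and ∂z/∂y = −n_y/n_z = −0.16520.
Gradient magnitude |∇z| = √(a² + b²) = √(0.01473 + 0.02729) = 0.20500.
True dip = arctan(0.20500) = 11.59°, dipping toward NE (azimuth ≈ 036°).

11.59°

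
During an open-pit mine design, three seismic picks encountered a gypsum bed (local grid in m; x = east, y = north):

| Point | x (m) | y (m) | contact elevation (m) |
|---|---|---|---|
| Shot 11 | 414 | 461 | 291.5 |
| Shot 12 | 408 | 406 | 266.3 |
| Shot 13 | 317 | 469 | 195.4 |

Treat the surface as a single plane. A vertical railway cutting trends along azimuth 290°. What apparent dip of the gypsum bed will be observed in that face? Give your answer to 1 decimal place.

40.0°

Two edge vectors: Shot 11→Shot 12 = (-6, -55, -25.2), Shot 11→Shot 13 = (-97, 8, -96.1).
Normal n = (Shot 11→Shot 12) × (Shot 11→Shot 13) = (5487.1, 1867.8, -5383).
So ∂z/∂x = −n_x/n_z = 1.01934 and ∂z/∂y = −n_y/n_z = 0.34698.
Unit vector along 290° is (sin 290°, cos 290°) = (-0.9397, 0.3420).
Slope in that direction = a·(-0.9397) + b·(0.3420) = −0.83919.
Apparent dip = arctan|0.83919| = 40.0° (true dip is 47.1°, so apparent ≤ true as expected).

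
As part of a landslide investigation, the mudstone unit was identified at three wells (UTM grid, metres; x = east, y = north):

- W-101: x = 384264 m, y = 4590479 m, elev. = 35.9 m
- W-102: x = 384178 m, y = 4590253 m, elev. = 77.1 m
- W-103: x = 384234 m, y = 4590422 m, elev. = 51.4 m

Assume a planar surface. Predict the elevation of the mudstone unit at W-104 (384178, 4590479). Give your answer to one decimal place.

Two edge vectors: W-101→W-102 = (-86, -226, 41.2), W-101→W-103 = (-30, -57, 15.5).
Normal n = (W-101→W-102) × (W-101→W-103) = (-1154.6, 97, -1878).
So ∂z/∂x = −n_x/n_z = −0.614802982 and ∂z/∂y = −n_y/n_z = 0.051650692.
Intercept c from W-101: 35.9 + 236246.65 − 237101.42 = −818.86.
At (384178, 4590479): z = −236193.8 + 237101.4 − 818.86 = 88.8 m.

88.8 m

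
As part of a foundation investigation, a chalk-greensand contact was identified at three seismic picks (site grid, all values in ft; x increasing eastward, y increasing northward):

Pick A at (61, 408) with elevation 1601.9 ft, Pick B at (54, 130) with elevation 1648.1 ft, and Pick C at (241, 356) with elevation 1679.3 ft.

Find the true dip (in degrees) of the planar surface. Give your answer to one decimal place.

Let the plane be z = a·x + b·y + c.
Pick B−Pick A: −7a − 278b = 46.2;  Pick C−Pick A: 180a − 52b = 77.4.
Solving gives a = 0.37923, b = −0.17574.
Gradient magnitude |∇z| = √(a² + b²) = √(0.14382 + 0.03088) = 0.41797.
True dip = arctan(0.41797) = 22.7°, dipping toward WNW (azimuth ≈ 295°).

22.7°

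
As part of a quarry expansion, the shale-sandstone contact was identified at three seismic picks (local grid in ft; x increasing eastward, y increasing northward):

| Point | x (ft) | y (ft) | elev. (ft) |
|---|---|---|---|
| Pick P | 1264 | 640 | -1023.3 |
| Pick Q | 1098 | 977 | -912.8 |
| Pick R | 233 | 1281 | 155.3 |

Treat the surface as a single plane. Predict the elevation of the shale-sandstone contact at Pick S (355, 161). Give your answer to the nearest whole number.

Two edge vectors: Pick P→Pick Q = (-166, 337, 110.5), Pick P→Pick R = (-1031, 641, 1178.6).
Normal n = (Pick P→Pick Q) × (Pick P→Pick R) = (326357.7, 81722.1, 241041).
So ∂z/∂x = −n_x/n_z = −1.35395 and ∂z/∂y = −n_y/n_z = −0.33904.
Intercept c from Pick P: -1023.3 + 1711.39 + 216.98 = 905.08.
At (355, 161): z = −480.7 − 54.6 + 905.08 = 369.8 ft.

370 ft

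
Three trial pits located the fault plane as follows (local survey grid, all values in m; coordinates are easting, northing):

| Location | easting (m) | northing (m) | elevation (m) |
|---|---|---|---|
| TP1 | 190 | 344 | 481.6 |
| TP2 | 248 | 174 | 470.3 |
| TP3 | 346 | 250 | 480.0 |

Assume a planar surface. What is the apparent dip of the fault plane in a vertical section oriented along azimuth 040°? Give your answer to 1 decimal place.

4.8°

Let the plane be z = a·easting + b·northing + c.
TP2−TP1: 58a − 170b = −11.3;  TP3−TP1: 156a − 94b = −1.6.
Solving gives a = 0.03751, b = 0.07927.
Unit vector along 040° is (sin 40°, cos 40°) = (0.6428, 0.7660).
Slope in that direction = a·(0.6428) + b·(0.7660) = 0.08483.
Apparent dip = arctan|0.08483| = 4.8° (true dip is 5.0°, so apparent ≤ true as expected).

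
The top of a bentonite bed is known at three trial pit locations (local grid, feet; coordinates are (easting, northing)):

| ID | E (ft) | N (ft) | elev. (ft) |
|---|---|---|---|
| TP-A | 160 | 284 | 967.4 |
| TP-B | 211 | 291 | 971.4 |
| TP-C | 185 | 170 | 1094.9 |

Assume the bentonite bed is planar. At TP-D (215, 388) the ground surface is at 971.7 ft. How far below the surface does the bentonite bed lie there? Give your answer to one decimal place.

Two edge vectors: TP-A→TP-B = (51, 7, 4), TP-A→TP-C = (25, -114, 127.5).
Normal n = (TP-A→TP-B) × (TP-A→TP-C) = (1348.5, -6402.5, -5989).
So ∂z/∂E = −n_x/n_z = 0.22516 and ∂z/∂N = −n_y/n_z = −1.06904.
Intercept c from TP-A: 967.4 − 36.03 + 303.61 = 1234.98.
At (215, 388): z_contact = 48.41 − 414.79 + 1234.98 = 868.60 ft.
Depth below ground = 971.7 − 868.60 = 103.1 ft.

103.1 ft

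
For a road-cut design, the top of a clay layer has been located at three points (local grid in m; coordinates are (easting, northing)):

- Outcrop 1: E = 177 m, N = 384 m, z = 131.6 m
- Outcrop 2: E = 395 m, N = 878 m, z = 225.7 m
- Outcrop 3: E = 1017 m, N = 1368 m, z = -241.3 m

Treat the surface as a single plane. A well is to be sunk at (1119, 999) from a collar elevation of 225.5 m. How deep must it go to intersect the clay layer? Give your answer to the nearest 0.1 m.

902.8 m

Two edge vectors: Outcrop 1→Outcrop 2 = (218, 494, 94.1), Outcrop 1→Outcrop 3 = (840, 984, -372.9).
Normal n = (Outcrop 1→Outcrop 2) × (Outcrop 1→Outcrop 3) = (-276807, 160336.2, -200448).
So ∂z/∂E = −n_x/n_z = −1.380942 and ∂z/∂N = −n_y/n_z = 0.799889.
Intercept c from Outcrop 1: 131.6 + 244.43 − 307.16 = 68.87.
At (1119, 999): z_contact = −1545.27 + 799.09 + 68.87 = -677.32 m.
Depth below ground = 225.5 − (-677.32) = 902.8 m.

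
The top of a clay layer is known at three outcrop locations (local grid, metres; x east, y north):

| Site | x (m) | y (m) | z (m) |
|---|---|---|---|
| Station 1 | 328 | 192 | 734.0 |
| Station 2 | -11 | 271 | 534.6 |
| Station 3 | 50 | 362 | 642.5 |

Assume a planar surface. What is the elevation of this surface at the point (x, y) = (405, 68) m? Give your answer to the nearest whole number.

Let the plane be z = a·x + b·y + c.
Station 2−Station 1: −339a + 79b = −199.4;  Station 3−Station 1: −278a + 170b = −91.5.
Solving gives a = 0.74772, b = 0.68450.
Then c = 734 − a·328 − b·192 = 357.33.
At (405, 68): z = 302.8 + 46.5 + 357.33 = 706.7 m.

707 m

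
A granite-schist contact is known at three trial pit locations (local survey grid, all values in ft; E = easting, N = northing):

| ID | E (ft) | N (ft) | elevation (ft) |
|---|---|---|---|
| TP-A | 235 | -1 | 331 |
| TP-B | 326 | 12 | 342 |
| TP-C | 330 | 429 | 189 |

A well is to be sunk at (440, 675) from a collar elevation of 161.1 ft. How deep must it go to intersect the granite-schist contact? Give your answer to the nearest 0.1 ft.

43.7 ft

Two edge vectors: TP-A→TP-B = (91, 13, 11), TP-A→TP-C = (95, 430, -142).
Normal n = (TP-A→TP-B) × (TP-A→TP-C) = (-6576, 13967, 37895).
So ∂z/∂E = −n_x/n_z = 0.17353 and ∂z/∂N = −n_y/n_z = −0.36857.
Intercept c from TP-A: 331 − 40.78 − 0.37 = 289.85.
At (440, 675): z_contact = 76.35 − 248.79 + 289.85 = 117.42 ft.
Depth below ground = 161.1 − 117.42 = 43.7 ft.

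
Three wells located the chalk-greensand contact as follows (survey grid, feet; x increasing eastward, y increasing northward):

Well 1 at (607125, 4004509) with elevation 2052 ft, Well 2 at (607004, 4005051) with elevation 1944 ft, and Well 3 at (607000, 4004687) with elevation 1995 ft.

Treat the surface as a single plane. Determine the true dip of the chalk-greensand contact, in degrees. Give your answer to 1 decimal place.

16.2°

Two edge vectors: Well 1→Well 2 = (-121, 542, -108), Well 1→Well 3 = (-125, 178, -57).
Normal n = (Well 1→Well 2) × (Well 1→Well 3) = (-11670, 6603, 46212).
So ∂z/∂x = −n_x/n_z = 0.25253 and ∂z/∂y = −n_y/n_z = −0.14288.
Gradient magnitude |∇z| = √(a² + b²) = √(0.06377 + 0.02042) = 0.29015.
True dip = arctan(0.29015) = 16.2°, dipping toward WNW (azimuth ≈ 300°).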